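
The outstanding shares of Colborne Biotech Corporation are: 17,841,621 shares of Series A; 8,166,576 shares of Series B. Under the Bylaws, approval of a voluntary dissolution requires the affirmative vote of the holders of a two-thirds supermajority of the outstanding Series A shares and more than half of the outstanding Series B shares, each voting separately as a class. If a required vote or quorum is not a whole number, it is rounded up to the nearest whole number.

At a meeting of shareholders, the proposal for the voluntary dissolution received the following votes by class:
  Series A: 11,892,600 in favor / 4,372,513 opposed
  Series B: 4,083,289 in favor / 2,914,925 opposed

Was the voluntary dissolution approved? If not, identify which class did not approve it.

Series A: 2/3 of 17841621 = 11894414; 11,894,414 required, 11,892,600 in favor — not approved.
Series B: a majority of 8166576 is 4083289; 4,083,289 required, 4,083,289 in favor — approved.

Not approved — the Series A shares did not give the required vote.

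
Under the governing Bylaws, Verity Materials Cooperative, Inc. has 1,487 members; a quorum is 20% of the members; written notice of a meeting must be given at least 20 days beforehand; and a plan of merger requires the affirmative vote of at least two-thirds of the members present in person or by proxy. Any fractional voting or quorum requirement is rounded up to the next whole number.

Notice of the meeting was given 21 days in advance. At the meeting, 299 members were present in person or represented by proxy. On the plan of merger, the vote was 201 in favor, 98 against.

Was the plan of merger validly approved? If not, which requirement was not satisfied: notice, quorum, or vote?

Notice: 21 days given; 20 required. Satisfied.
Quorum: 20% of 1,487 = 297.40, rounded up to 298; 299 present. Satisfied.
Vote: requires two-thirds of those present (299); 2/3 of 299 = 199.33, rounded up to 200, so 200 needed; 201 in favor. Satisfied.

Valid — all requirements satisfied.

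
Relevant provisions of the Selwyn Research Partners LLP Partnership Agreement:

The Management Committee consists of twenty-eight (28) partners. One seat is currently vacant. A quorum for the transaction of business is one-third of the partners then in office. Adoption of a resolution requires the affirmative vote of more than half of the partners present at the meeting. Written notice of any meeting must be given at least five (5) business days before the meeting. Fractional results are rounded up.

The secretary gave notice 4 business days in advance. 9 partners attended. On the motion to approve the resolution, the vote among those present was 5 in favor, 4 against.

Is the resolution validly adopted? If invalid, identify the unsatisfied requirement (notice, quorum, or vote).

Invalid — notice requirement not satisfied.

Notice: 4 business days given; 5 required (4 < 5). Not satisfied.
Quorum: 9 present; quorum is 9. Satisfied.
Vote: the resolution requires a majority of the partners present (9). A majority of 9 is 5, so 5 affirmative votes are needed; 5 voted in favor. Satisfied.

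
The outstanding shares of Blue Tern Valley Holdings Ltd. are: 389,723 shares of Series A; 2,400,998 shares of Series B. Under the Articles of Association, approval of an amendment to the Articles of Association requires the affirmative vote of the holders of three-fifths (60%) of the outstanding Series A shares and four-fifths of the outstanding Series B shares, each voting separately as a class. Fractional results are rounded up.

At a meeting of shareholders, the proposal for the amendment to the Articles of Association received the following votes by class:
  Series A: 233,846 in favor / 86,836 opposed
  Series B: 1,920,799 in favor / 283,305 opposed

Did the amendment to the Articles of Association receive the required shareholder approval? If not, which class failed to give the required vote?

Series A: 3/5 of 389723 = 233833.80, rounded up to 233834; 233,834 required, 233,846 in favor — approved.
Series B: 4/5 of 2400998 = 1920798.40, rounded up to 1920799; 1,920,799 required, 1,920,799 in favor — approved.

Approved — every class gave the required vote.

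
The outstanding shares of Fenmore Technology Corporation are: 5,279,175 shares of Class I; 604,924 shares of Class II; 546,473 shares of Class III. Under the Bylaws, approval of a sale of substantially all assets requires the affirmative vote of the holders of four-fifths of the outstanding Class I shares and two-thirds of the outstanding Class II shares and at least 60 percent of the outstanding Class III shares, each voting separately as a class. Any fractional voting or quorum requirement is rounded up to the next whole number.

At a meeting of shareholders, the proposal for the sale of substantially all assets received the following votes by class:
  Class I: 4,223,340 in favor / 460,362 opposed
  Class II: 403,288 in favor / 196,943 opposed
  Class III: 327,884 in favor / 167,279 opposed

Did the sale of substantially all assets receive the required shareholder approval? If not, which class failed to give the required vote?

Class I: 4/5 of 5279175 = 4223340; 4,223,340 required, 4,223,340 in favor — approved.
Class II: 2/3 of 604924 = 403282.67, rounded up to 403283; 403,283 required, 403,288 in favor — approved.
Class III: 3/5 of 546473 = 327883.80, rounded up to 327884; 327,884 required, 327,884 in favor — approved.

Approved — every class gave the required vote.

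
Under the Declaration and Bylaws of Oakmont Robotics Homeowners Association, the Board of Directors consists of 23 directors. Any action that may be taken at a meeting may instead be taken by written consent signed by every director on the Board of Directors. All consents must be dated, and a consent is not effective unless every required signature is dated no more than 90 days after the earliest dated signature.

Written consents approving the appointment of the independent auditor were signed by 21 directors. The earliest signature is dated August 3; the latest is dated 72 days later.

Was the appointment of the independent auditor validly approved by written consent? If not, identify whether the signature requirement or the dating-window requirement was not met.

Not effective — insufficient signatures.

Signatures required: the unanimous vote of 23 — unanimous means all 23, so 23 needed; 21 signed. Insufficient.
Dating window: the latest signature is 72 days after the earliest; the limit is 90 days. Within the window.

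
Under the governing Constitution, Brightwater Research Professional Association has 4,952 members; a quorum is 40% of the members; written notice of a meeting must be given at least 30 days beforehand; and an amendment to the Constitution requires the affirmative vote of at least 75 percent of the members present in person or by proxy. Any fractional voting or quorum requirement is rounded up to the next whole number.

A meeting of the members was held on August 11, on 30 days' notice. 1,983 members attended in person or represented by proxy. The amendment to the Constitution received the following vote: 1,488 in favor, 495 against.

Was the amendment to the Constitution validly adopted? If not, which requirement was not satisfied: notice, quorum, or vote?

Notice: 30 days given; 30 required. Satisfied.
Quorum: 40% of 4,952 = 1,980.80, rounded up to 1,981; 1,983 present. Satisfied.
Vote: requires three-fourths of those present (1,983); 3/4 of 1983 = 1487.25, rounded up to 1488, so 1,488 needed; 1,488 in favor. Satisfied.

Valid — all requirements satisfied.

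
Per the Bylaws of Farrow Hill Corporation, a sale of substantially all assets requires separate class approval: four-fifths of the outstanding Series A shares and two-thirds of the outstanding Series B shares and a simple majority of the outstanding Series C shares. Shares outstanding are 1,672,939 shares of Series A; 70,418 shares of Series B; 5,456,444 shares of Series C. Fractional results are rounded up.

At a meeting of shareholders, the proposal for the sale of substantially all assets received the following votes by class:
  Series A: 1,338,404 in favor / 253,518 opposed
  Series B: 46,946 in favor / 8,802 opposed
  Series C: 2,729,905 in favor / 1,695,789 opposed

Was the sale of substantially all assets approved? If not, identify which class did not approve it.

Series A: 4/5 of 1672939 = 1338351.20, rounded up to 1338352; 1,338,352 required, 1,338,404 in favor — approved.
Series B: 2/3 of 70418 = 46945.33, rounded up to 46946; 46,946 required, 46,946 in favor — approved.
Series C: a majority of 5456444 is 2728223; 2,728,223 required, 2,729,905 in favor — approved.

Approved — every class gave the required vote.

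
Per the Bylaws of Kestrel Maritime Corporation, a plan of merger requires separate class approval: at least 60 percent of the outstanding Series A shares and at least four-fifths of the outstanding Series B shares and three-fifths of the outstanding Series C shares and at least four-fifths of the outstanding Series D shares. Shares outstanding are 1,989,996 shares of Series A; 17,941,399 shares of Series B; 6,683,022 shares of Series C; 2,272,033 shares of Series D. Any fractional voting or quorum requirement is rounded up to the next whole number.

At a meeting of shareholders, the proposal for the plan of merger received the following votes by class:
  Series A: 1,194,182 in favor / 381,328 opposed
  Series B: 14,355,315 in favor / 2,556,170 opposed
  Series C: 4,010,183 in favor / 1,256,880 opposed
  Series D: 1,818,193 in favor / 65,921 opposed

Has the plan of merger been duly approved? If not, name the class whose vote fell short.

Series A: 3/5 of 1989996 = 1193997.60, rounded up to 1193998; 1,193,998 required, 1,194,182 in favor — approved.
Series B: 4/5 of 17941399 = 14353119.20, rounded up to 14353120; 14,353,120 required, 14,355,315 in favor — approved.
Series C: 3/5 of 6683022 = 4009813.20, rounded up to 4009814; 4,009,814 required, 4,010,183 in favor — approved.
Series D: 4/5 of 2272033 = 1817626.40, rounded up to 1817627; 1,817,627 required, 1,818,193 in favor — approved.

Approved — every class gave the required vote.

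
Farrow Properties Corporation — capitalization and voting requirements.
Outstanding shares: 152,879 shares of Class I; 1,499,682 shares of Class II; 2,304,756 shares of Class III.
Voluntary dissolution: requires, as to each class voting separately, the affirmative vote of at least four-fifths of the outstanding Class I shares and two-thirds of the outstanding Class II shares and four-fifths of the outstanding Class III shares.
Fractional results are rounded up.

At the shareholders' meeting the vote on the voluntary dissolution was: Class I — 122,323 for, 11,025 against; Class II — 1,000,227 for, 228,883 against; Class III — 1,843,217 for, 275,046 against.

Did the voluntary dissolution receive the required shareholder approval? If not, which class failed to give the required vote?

Not approved — the Class III shares did not give the required vote.

Class I: 4/5 of 152879 = 122303.20, rounded up to 122304; 122,304 required, 122,323 in favor — approved.
Class II: 2/3 of 1499682 = 999788; 999,788 required, 1,000,227 in favor — approved.
Class III: 4/5 of 2304756 = 1843804.80, rounded up to 1843805; 1,843,805 required, 1,843,217 in favor — not approved.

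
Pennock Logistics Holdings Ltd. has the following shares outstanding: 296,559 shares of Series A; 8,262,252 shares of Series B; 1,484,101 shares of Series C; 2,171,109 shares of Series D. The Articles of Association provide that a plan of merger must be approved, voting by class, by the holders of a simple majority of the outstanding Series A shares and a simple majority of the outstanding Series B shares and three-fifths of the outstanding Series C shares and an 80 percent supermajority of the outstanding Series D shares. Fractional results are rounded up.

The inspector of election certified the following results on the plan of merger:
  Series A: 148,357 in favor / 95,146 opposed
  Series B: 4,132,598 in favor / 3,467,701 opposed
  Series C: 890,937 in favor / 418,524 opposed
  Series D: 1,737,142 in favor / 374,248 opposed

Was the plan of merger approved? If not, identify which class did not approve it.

Series A: a majority of 296559 is 148280; 148,280 required, 148,357 in favor — approved.
Series B: a majority of 8262252 is 4131127; 4,131,127 required, 4,132,598 in favor — approved.
Series C: 3/5 of 1484101 = 890460.60, rounded up to 890461; 890,461 required, 890,937 in favor — approved.
Series D: 4/5 of 2171109 = 1736887.20, rounded up to 1736888; 1,736,888 required, 1,737,142 in favor — approved.

Approved — every class gave the required vote.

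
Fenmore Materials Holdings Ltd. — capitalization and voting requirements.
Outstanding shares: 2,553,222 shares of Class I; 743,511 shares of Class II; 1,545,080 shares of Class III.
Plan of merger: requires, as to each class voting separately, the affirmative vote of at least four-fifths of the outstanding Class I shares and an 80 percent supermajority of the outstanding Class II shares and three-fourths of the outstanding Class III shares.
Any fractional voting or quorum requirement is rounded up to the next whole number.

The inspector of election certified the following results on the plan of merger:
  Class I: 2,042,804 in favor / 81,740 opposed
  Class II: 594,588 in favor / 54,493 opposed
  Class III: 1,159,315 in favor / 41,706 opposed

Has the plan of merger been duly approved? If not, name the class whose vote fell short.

Class I: 4/5 of 2553222 = 2042577.60, rounded up to 2042578; 2,042,578 required, 2,042,804 in favor — approved.
Class II: 4/5 of 743511 = 594808.80, rounded up to 594809; 594,809 required, 594,588 in favor — not approved.
Class III: 3/4 of 1545080 = 1158810; 1,158,810 required, 1,159,315 in favor — approved.

Not approved — the Class II shares did not give the required vote.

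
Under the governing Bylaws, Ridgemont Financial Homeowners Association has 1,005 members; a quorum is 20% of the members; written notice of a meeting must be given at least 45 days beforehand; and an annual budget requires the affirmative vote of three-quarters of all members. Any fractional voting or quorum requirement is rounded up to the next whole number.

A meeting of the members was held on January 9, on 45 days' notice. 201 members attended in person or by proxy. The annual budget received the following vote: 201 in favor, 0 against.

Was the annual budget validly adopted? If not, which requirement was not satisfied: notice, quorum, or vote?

Notice: 45 days given; 45 required. Satisfied.
Quorum: 20% of 1,005 = 201; 201 present. Satisfied.
Vote: requires three-fourths of all members (1,005); 3/4 of 1005 = 753.75, rounded up to 754, so 754 needed; 201 in favor. Not satisfied.

Invalid — vote requirement not satisfied.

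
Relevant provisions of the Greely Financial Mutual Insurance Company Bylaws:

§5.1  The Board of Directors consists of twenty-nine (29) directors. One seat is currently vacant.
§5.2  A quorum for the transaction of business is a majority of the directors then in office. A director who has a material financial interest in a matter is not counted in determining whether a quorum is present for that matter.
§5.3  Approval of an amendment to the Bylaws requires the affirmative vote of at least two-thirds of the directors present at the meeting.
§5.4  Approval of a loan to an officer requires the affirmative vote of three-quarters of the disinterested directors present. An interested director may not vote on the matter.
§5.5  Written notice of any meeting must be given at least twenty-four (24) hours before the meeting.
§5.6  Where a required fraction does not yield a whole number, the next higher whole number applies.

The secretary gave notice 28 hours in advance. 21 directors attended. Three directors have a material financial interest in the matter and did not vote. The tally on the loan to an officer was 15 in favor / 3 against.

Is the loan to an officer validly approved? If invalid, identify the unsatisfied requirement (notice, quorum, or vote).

Valid — all requirements satisfied.

Notice: 28 hours given; 24 required (28 ≥ 24). Satisfied.
Quorum: 21 present, but the 3 interested directors do not count, leaving 18. Quorum is 15. Satisfied.
Vote: the loan to an officer requires three-fourths of the disinterested directors present (21 − 3 = 18). 3/4 of 18 = 13.50, rounded up to 14, so 14 affirmative votes are needed; 15 voted in favor. Satisfied.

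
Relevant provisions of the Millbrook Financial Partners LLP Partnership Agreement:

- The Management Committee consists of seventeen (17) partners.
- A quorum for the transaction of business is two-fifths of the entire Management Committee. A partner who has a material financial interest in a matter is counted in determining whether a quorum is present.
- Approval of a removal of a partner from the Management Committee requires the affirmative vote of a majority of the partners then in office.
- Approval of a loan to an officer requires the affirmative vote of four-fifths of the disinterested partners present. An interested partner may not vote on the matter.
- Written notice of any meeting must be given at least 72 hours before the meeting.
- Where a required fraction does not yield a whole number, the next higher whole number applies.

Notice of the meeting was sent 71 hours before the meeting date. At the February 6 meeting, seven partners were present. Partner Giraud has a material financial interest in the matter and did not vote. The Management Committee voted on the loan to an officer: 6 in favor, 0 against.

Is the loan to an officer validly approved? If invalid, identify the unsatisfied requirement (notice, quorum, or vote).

Invalid — notice requirement not satisfied.

Notice: 71 hours given; 72 required (71 < 72). Not satisfied.
Quorum: 7 present (interested partners count toward quorum); quorum is 7. Satisfied.
Vote: the loan to an officer requires four-fifths of the disinterested partners present (7 − 1 = 6). 4/5 of 6 = 4.80, rounded up to 5, so 5 affirmative votes are needed; 6 voted in favor. Satisfied.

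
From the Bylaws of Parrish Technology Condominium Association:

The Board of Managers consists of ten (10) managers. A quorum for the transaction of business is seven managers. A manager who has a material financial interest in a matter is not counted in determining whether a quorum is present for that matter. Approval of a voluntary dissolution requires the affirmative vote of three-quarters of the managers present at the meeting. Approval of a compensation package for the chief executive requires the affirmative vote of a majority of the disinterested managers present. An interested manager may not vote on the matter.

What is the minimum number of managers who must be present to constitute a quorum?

The quorum is fixed at 7.

7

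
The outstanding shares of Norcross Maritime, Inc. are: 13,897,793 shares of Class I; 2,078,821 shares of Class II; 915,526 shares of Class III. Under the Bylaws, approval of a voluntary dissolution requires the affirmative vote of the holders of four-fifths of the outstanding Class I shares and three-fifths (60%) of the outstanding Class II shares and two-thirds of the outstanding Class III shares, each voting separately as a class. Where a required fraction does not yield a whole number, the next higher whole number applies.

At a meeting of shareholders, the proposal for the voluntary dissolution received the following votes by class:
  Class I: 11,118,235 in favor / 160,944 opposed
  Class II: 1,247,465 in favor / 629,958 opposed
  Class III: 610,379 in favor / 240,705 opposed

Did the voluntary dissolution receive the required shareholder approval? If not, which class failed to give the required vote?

Class I: 4/5 of 13897793 = 11118234.40, rounded up to 11118235; 11,118,235 required, 11,118,235 in favor — approved.
Class II: 3/5 of 2078821 = 1247292.60, rounded up to 1247293; 1,247,293 required, 1,247,465 in favor — approved.
Class III: 2/3 of 915526 = 610350.67, rounded up to 610351; 610,351 required, 610,379 in favor — approved.

Approved — every class gave the required vote.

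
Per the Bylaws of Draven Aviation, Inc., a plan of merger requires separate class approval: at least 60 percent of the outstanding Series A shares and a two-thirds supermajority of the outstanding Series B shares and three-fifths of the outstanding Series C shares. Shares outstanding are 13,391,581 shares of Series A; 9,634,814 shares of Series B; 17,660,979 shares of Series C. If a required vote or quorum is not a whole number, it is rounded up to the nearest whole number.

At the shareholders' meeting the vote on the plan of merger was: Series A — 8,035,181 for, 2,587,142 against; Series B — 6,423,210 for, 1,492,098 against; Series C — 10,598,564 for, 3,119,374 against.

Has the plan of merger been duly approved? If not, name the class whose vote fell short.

Series A: 3/5 of 13391581 = 8034948.60, rounded up to 8034949; 8,034,949 required, 8,035,181 in favor — approved.
Series B: 2/3 of 9634814 = 6423209.33, rounded up to 6423210; 6,423,210 required, 6,423,210 in favor — approved.
Series C: 3/5 of 17660979 = 10596587.40, rounded up to 10596588; 10,596,588 required, 10,598,564 in favor — approved.

Approved — every class gave the required vote.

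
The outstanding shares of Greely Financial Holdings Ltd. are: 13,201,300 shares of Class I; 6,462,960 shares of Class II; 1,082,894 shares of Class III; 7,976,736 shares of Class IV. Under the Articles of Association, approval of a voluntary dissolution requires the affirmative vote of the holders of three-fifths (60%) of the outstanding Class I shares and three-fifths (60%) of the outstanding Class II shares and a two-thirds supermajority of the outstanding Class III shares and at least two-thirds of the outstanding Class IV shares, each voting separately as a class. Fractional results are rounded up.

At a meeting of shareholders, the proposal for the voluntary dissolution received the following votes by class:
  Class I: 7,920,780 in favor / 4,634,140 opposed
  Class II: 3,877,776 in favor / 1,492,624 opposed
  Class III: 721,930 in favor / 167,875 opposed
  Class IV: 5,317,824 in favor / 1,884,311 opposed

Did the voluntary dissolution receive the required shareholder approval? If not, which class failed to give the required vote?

Approved — every class gave the required vote.

Class I: 3/5 of 13201300 = 7920780; 7,920,780 required, 7,920,780 in favor — approved.
Class II: 3/5 of 6462960 = 3877776; 3,877,776 required, 3,877,776 in favor — approved.
Class III: 2/3 of 1082894 = 721929.33, rounded up to 721930; 721,930 required, 721,930 in favor — approved.
Class IV: 2/3 of 7976736 = 5317824; 5,317,824 required, 5,317,824 in favor — approved.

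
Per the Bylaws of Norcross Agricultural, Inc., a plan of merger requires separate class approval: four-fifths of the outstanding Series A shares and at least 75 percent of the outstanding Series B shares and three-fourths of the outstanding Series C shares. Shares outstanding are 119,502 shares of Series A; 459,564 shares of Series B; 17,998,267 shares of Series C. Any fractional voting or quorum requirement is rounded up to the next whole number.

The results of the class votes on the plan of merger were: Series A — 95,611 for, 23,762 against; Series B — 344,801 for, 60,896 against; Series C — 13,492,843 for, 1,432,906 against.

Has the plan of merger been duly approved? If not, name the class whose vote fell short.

Not approved — the Series C shares did not give the required vote.

Series A: 4/5 of 119502 = 95601.60, rounded up to 95602; 95,602 required, 95,611 in favor — approved.
Series B: 3/4 of 459564 = 344673; 344,673 required, 344,801 in favor — approved.
Series C: 3/4 of 17998267 = 13498700.25, rounded up to 13498701; 13,498,701 required, 13,492,843 in favor — not approved.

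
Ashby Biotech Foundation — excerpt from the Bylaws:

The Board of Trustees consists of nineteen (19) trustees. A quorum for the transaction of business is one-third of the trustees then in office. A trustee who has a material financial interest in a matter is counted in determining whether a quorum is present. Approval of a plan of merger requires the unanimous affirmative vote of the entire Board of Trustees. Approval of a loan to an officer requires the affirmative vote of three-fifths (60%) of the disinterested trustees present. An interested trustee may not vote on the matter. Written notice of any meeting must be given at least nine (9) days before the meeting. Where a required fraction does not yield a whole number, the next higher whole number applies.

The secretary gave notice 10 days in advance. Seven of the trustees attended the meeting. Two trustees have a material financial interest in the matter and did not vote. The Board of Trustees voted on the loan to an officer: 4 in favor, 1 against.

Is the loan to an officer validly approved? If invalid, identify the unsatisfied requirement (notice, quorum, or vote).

Notice: 10 days given; 9 required (10 ≥ 9). Satisfied.
Quorum: 7 present (interested trustees count toward quorum); quorum is 7. Satisfied.
Vote: the loan to an officer requires three-fifths of the disinterested trustees present (7 − 2 = 5). 3/5 of 5 = 3, so 3 affirmative votes are needed; 4 voted in favor. Satisfied.

Valid — all requirements satisfied.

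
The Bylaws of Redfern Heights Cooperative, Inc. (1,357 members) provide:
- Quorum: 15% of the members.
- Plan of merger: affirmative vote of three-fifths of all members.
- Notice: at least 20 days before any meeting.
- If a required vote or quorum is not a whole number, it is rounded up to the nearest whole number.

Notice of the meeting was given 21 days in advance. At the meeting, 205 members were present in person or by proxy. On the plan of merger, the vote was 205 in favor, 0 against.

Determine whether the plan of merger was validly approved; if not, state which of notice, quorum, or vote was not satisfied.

Invalid — vote requirement not satisfied.

Notice: 21 days given; 20 required. Satisfied.
Quorum: 15% of 1,357 = 203.55, rounded up to 204; 205 present. Satisfied.
Vote: requires three-fifths of all members (1,357); 3/5 of 1357 = 814.20, rounded up to 815, so 815 needed; 205 in favor. Not satisfied.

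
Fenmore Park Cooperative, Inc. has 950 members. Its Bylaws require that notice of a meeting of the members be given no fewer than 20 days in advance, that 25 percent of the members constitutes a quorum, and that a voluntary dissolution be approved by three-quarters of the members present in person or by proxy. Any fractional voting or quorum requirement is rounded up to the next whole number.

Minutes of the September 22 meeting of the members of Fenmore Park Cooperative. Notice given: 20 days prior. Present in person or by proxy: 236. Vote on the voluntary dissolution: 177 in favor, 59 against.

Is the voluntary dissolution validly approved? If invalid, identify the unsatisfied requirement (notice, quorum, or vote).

Invalid — quorum requirement not satisfied.

Notice: 20 days given; 20 required. Satisfied.
Quorum: 25% of 950 = 237.50, rounded up to 238; 236 present. Not satisfied.
Vote: requires three-fourths of those present (236); 3/4 of 236 = 177, so 177 needed; 177 in favor. Satisfied.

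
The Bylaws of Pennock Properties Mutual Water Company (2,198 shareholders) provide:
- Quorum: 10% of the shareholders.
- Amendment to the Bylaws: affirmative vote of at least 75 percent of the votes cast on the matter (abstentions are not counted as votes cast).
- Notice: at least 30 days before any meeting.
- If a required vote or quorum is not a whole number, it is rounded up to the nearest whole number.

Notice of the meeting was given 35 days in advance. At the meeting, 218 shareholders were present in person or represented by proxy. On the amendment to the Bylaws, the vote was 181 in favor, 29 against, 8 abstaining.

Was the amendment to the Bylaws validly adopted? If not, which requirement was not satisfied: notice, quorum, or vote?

Invalid — quorum requirement not satisfied.

Notice: 35 days given; 30 required. Satisfied.
Quorum: 10% of 2,198 = 219.80, rounded up to 220; 218 present. Not satisfied.
Vote: requires three-fourths of the votes cast (218 − 8 abstaining = 210); 3/4 of 210 = 157.50, rounded up to 158, so 158 needed; 181 in favor. Satisfied.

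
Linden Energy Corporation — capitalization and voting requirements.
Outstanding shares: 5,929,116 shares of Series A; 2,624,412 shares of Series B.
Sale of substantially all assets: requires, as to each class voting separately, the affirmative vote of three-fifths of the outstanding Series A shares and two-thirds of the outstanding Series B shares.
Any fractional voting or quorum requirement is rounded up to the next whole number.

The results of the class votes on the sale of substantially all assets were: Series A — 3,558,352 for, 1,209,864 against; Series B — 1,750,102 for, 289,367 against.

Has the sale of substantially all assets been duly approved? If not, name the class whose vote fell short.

Approved — every class gave the required vote.

Series A: 3/5 of 5929116 = 3557469.60, rounded up to 3557470; 3,557,470 required, 3,558,352 in favor — approved.
Series B: 2/3 of 2624412 = 1749608; 1,749,608 required, 1,750,102 in favor — approved.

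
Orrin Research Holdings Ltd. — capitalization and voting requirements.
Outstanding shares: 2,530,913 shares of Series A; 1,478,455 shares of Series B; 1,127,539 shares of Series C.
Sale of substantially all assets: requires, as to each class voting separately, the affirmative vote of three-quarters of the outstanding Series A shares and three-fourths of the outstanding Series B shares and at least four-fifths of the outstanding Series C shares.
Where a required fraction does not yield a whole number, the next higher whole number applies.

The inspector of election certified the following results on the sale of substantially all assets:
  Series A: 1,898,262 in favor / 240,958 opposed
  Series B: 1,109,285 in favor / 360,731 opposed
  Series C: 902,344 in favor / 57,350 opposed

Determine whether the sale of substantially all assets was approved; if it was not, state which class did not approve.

Approved — every class gave the required vote.

Series A: 3/4 of 2530913 = 1898184.75, rounded up to 1898185; 1,898,185 required, 1,898,262 in favor — approved.
Series B: 3/4 of 1478455 = 1108841.25, rounded up to 1108842; 1,108,842 required, 1,109,285 in favor — approved.
Series C: 4/5 of 1127539 = 902031.20, rounded up to 902032; 902,032 required, 902,344 in favor — approved.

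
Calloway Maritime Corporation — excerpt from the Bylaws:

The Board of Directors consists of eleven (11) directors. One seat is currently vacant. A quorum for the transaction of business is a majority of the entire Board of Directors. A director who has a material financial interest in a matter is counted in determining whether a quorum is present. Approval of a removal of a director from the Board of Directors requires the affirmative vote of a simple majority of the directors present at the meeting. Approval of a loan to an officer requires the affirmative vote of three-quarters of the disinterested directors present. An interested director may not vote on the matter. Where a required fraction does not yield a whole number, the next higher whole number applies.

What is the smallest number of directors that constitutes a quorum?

6

A majority of 11 is 6.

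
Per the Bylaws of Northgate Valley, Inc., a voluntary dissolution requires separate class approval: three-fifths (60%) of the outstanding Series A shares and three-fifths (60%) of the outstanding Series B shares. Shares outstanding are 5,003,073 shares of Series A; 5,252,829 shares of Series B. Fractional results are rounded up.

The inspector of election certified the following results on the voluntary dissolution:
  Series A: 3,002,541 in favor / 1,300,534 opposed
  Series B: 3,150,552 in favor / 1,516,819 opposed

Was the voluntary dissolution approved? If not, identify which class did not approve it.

Not approved — the Series B shares did not give the required vote.

Series A: 3/5 of 5003073 = 3001843.80, rounded up to 3001844; 3,001,844 required, 3,002,541 in favor — approved.
Series B: 3/5 of 5252829 = 3151697.40, rounded up to 3151698; 3,151,698 required, 3,150,552 in favor — not approved.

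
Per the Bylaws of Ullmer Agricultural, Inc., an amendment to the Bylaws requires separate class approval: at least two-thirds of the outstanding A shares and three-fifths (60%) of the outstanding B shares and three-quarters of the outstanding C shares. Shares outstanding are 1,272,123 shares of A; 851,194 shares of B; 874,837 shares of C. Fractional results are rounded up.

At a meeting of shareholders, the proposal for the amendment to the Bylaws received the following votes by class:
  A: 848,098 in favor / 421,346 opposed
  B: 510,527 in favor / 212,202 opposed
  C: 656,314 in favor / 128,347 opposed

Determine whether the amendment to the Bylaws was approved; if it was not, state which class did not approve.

A: 2/3 of 1272123 = 848082; 848,082 required, 848,098 in favor — approved.
B: 3/5 of 851194 = 510716.40, rounded up to 510717; 510,717 required, 510,527 in favor — not approved.
C: 3/4 of 874837 = 656127.75, rounded up to 656128; 656,128 required, 656,314 in favor — approved.

Not approved — the B shares did not give the required vote.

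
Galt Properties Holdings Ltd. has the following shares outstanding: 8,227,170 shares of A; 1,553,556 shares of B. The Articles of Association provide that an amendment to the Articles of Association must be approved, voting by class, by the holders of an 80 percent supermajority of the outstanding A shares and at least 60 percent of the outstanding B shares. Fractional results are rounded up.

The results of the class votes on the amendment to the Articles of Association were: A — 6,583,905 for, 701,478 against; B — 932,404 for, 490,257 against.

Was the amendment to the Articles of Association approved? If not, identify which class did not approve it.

Approved — every class gave the required vote.

A: 4/5 of 8227170 = 6581736; 6,581,736 required, 6,583,905 in favor — approved.
B: 3/5 of 1553556 = 932133.60, rounded up to 932134; 932,134 required, 932,404 in favor — approved.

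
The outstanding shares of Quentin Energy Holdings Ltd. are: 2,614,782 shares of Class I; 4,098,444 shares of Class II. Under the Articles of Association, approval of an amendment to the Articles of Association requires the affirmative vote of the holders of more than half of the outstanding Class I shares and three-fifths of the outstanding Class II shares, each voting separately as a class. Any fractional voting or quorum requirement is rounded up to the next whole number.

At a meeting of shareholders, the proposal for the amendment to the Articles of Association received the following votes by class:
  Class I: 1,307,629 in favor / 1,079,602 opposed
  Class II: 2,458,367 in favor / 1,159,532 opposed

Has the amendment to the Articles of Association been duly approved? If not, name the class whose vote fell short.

Class I: a majority of 2614782 is 1307392; 1,307,392 required, 1,307,629 in favor — approved.
Class II: 3/5 of 4098444 = 2459066.40, rounded up to 2459067; 2,459,067 required, 2,458,367 in favor — not approved.

Not approved — the Class II shares did not give the required vote.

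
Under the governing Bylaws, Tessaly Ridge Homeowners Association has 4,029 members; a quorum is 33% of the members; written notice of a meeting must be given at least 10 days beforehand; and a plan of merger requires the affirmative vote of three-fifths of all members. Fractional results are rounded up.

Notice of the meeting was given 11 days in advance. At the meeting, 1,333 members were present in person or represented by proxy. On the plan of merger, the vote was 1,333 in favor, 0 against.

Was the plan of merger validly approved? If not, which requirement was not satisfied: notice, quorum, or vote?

Invalid — vote requirement not satisfied.

Notice: 11 days given; 10 required. Satisfied.
Quorum: 33% of 4,029 = 1,329.57, rounded up to 1,330; 1,333 present. Satisfied.
Vote: requires three-fifths of all members (4,029); 3/5 of 4029 = 2417.40, rounded up to 2418, so 2,418 needed; 1,333 in favor. Not satisfied.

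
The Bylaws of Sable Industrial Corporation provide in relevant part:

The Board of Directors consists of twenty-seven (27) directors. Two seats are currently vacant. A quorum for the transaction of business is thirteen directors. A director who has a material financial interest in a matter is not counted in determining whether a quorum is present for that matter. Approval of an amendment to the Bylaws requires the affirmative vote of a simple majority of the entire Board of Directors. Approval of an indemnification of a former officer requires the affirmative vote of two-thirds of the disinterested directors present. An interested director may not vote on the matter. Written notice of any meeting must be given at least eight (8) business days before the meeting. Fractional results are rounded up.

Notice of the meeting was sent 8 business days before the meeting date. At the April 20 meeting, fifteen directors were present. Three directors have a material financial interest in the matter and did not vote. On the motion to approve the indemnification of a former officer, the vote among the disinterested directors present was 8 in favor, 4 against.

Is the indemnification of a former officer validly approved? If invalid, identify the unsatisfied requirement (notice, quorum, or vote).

Invalid — quorum requirement not satisfied.

Notice: 8 business days given; 8 required (8 ≥ 8). Satisfied.
Quorum: 15 present, but the 3 interested directors do not count, leaving 12. Quorum is 13. Not satisfied.
Vote: the indemnification of a former officer requires two-thirds of the disinterested directors present (15 − 3 = 12). 2/3 of 12 = 8, so 8 affirmative votes are needed; 8 voted in favor. Satisfied. (Moot — without a quorum no business can be validly transacted.)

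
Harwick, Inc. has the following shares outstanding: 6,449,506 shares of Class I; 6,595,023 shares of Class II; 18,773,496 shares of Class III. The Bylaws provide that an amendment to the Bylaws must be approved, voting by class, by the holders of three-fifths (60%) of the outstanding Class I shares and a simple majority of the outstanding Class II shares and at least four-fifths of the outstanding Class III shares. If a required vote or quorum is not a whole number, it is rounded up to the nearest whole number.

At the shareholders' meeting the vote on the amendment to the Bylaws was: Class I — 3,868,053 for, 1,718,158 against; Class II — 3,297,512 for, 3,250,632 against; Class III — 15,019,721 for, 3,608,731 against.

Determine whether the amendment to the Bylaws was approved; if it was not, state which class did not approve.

Class I: 3/5 of 6449506 = 3869703.60, rounded up to 3869704; 3,869,704 required, 3,868,053 in favor — not approved.
Class II: a majority of 6595023 is 3297512; 3,297,512 required, 3,297,512 in favor — approved.
Class III: 4/5 of 18773496 = 15018796.80, rounded up to 15018797; 15,018,797 required, 15,019,721 in favor — approved.

Not approved — the Class I shares did not give the required vote.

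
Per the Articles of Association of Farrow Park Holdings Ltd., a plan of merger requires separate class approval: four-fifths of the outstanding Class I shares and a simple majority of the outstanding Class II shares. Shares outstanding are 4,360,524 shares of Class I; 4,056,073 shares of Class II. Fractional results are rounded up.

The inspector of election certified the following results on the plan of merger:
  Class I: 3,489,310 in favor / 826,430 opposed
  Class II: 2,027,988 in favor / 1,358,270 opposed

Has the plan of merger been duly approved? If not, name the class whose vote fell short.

Class I: 4/5 of 4360524 = 3488419.20, rounded up to 3488420; 3,488,420 required, 3,489,310 in favor — approved.
Class II: a majority of 4056073 is 2028037; 2,028,037 required, 2,027,988 in favor — not approved.

Not approved — the Class II shares did not give the required vote.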